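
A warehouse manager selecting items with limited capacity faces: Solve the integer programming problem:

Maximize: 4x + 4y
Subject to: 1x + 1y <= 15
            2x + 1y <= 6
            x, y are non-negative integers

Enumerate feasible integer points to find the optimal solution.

Constraint 1: 1x + 1y <= 15
Constraint 2: 2x + 1y <= 6
Feasible x range (need y >= 0): 0 <= x <= min(15/1, 6/2) => x in {0, ..., 3}.
Enumerate feasible integer points row by row (the coefficient of y is 4 > 0, so for each x the largest feasible y gives the best value):
  x = 0: y <= min((15 - 1*0)/1, (6 - 2*0)/1) => y in {0, ..., 6}; best 4*0 + 4*6 = 24
  x = 1: y <= min((15 - 1*1)/1, (6 - 2*1)/1) => y in {0, ..., 4}; best 4*1 + 4*4 = 20
  x = 2: y <= min((15 - 1*2)/1, (6 - 2*2)/1) => y in {0, ..., 2}; best 4*2 + 4*2 = 16
  x = 3: y <= min((15 - 1*3)/1, (6 - 2*3)/1) => y in {0}; best 4*3 + 4*0 = 12
The maximum 4x + 4y = 24 is achieved at x = 0, y = 6.
Check: 1*0 + 1*6 = 6 <= 15 and 2*0 + 1*6 = 6 <= 6.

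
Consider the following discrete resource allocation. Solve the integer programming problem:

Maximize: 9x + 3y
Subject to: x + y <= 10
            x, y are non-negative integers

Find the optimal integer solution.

Objective: 9x + 3y, constraint: x + y <= 10
Coefficient of x is 9 >= coefficient of y is 3, so allocate the entire budget to x.
Optimal: x = 10, y = 0, value = 90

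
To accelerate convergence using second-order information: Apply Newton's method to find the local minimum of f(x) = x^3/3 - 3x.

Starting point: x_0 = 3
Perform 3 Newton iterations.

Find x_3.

f(x) = x^3/3 - 3x
f'(x) = x^2 - 3, f''(x) = 2x
Newton update: x_{n+1} = x_n - (x_n^2 - 3)/(2*x_n)
Step 1: x_0 = 3, f'=6, f''=6, x_1 = 2
Step 2: x_1 = 2, f'=1, f''=4, x_2 = 7/4
Step 3: x_2 = 7/4, f'=1/16, f''=7/2, x_3 = 97/56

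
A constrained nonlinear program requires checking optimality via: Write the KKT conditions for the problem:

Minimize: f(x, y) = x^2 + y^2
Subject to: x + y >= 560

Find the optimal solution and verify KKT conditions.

KKT conditions for min x^2 + y^2 s.t. x + y >= 560:
Stationarity: 2x = mu, 2y = mu
So x = y = mu/2.
Complementary slackness: mu*(x + y - 560) = 0
Primal feasibility: x + y >= 560; dual feasibility: mu >= 0
If mu = 0 then x = y = 0, but 0 + 0 < 560 is infeasible, so the constraint is active.
Constraint active: x + y = 2*(mu/2) = 560 => mu = 560
x = y = 280, f = 156800
Verify: stationarity 2*280 = 560 = mu; primal 280 + 280 = 560 >= 560; dual mu = 560 >= 0; complementary slackness 560*(560 - 560) = 0. All KKT conditions hold.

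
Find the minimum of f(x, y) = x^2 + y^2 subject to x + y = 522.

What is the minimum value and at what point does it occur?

Substitute y = 522 - x into f(x,y) = x^2 + y^2:
g(x) = x^2 + (522 - x)^2 = 2x^2 - 1044x + 272484
g'(x) = 4x - 1044 = 0  =>  x = 261
y = 522 - 261 = 261
Minimum value = 261^2 + 261^2 = 136242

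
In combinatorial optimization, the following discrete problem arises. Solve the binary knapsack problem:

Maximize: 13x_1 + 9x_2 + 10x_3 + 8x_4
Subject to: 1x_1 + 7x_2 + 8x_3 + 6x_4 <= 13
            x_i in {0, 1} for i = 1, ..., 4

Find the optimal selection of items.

Items: item 1 (v=13, w=1), item 2 (v=9, w=7), item 3 (v=10, w=8), item 4 (v=8, w=6)
Capacity: 13
Checking all 16 subsets (w = total weight, v = total value):
  {}: w = 0, v = 0
  {1}: w = 1, v = 13
  {2}: w = 7, v = 9
  {3}: w = 8, v = 10
  {4}: w = 6, v = 8
  {1, 2}: w = 8, v = 22
  {1, 3}: w = 9, v = 23
  {1, 4}: w = 7, v = 21
  {2, 3}: w = 15 > 13, infeasible
  {2, 4}: w = 13, v = 17
  {3, 4}: w = 14 > 13, infeasible
  {1, 2, 3}: w = 16 > 13, infeasible
  {1, 2, 4}: w = 14 > 13, infeasible
  {1, 3, 4}: w = 15 > 13, infeasible
  {2, 3, 4}: w = 21 > 13, infeasible
  {1, 2, 3, 4}: w = 22 > 13, infeasible
Best feasible subset: items [1, 3]
Total weight: 9 <= 13, total value: 23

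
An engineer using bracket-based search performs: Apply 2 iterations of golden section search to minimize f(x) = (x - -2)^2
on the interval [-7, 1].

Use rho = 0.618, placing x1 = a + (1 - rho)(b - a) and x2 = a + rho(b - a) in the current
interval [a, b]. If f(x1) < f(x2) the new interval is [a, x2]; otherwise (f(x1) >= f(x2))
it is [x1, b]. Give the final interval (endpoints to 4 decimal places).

Golden section search for min of f(x) = (x - -2)^2 on [-7, 1].
Each step: x1 = a + (1 - rho)(b - a), x2 = a + rho(b - a); if f(x1) < f(x2) keep [a, x2], otherwise keep [x1, b].
Step 1: [-7.0000, 1.0000], x1=-3.9440 (f=3.7791), x2=-2.0560 (f=0.0031); f(x1) > f(x2) => keep [-3.9440, 1.0000]
Step 2: [-3.9440, 1.0000], x1=-2.0554 (f=0.0031), x2=-0.8886 (f=1.2352); f(x1) < f(x2) => keep [-3.9440, -0.8886]
Final interval: [-3.9440, -0.8886]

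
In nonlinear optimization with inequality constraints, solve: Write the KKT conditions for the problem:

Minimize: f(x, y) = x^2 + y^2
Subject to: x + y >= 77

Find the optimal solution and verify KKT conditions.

KKT conditions for min x^2 + y^2 s.t. x + y >= 77:
Stationarity: 2x = mu, 2y = mu
So x = y = mu/2.
Complementary slackness: mu*(x + y - 77) = 0
Primal feasibility: x + y >= 77; dual feasibility: mu >= 0
If mu = 0 then x = y = 0, but 0 + 0 < 77 is infeasible, so the constraint is active.
Constraint active: x + y = 2*(mu/2) = 77 => mu = 77
x = y = 77/2, f = 5929/2
Verify: stationarity 2*(77/2) = 77 = mu; primal 77/2 + 77/2 = 77 >= 77; dual mu = 77 >= 0; complementary slackness 77*(77 - 77) = 0. All KKT conditions hold.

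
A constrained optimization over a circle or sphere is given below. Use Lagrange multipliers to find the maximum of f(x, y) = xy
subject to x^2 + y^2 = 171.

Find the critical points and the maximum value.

Lagrange conditions: y = 2*lambda*x and x = 2*lambda*y
If x = 0 then y = 0, violating the constraint, so x, y != 0.
Dividing: y/x = x/y => x^2 = y^2 => y = x or y = -x
Constraint: 2x^2 = 171 => x^2 = 171/2 => x = +/-sqrt(171/2)
Critical points: (sqrt(171/2), sqrt(171/2)), (-sqrt(171/2), -sqrt(171/2)), (sqrt(171/2), -sqrt(171/2)), (-sqrt(171/2), sqrt(171/2))
  y = x:  xy = x^2 = 171/2  at (sqrt(171/2), sqrt(171/2)) and (-sqrt(171/2), -sqrt(171/2))
  y = -x: xy = -x^2 = -171/2 at (sqrt(171/2), -sqrt(171/2)) and (-sqrt(171/2), sqrt(171/2))
Maximum xy = 171/2 at (sqrt(171/2), sqrt(171/2)) and (-sqrt(171/2), -sqrt(171/2))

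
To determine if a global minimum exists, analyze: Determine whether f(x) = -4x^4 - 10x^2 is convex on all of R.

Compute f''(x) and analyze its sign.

f(x) = -4x^4 - 10x^2
f'(x) = -16x^3 + -20x
f''(x) = -48x^2 + -20
f''(x) = -48x^2 + -20 <= -20 < 0 for all x
Therefore, f is concave on R.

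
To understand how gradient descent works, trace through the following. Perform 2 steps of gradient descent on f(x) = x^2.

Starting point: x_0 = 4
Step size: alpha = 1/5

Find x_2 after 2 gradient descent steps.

f(x) = x^2, f'(x) = 2x + (0)
Step 1: f'(4) = 8, x_1 = 4 - 1/5 * 8 = 12/5
Step 2: f'(12/5) = 24/5, x_2 = 12/5 - 1/5 * 24/5 = 36/25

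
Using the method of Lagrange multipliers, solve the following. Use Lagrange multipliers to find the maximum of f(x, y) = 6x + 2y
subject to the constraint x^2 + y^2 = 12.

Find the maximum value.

Set up Lagrange conditions: grad f = lambda * grad g
  6 = 2*lambda*x
  2 = 2*lambda*y
From these: x/y = 6/2, so x = 6t, y = 2t for some t.
Substitute into constraint: (6t)^2 + (2t)^2 = 12
  t^2 * 40 = 12
  t = sqrt(12/40)
Maximum = 6*x + 2*y = (6^2 + 2^2)*t = 40 * sqrt(12/40) = sqrt(480)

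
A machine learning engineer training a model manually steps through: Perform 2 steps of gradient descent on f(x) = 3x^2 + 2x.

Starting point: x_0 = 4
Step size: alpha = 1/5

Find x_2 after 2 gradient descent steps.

f(x) = 3x^2 + 2x, f'(x) = 6x + (2)
Step 1: f'(4) = 26, x_1 = 4 - 1/5 * 26 = -6/5
Step 2: f'(-6/5) = -26/5, x_2 = -6/5 - 1/5 * -26/5 = -4/25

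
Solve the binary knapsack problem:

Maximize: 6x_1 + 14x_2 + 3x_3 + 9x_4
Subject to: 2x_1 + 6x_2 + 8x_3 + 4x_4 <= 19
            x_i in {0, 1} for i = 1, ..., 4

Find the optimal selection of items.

Items: item 1 (v=6, w=2), item 2 (v=14, w=6), item 3 (v=3, w=8), item 4 (v=9, w=4)
Capacity: 19
Checking all 16 subsets (w = total weight, v = total value):
  {}: w = 0, v = 0
  {1}: w = 2, v = 6
  {2}: w = 6, v = 14
  {3}: w = 8, v = 3
  {4}: w = 4, v = 9
  {1, 2}: w = 8, v = 20
  {1, 3}: w = 10, v = 9
  {1, 4}: w = 6, v = 15
  {2, 3}: w = 14, v = 17
  {2, 4}: w = 10, v = 23
  {3, 4}: w = 12, v = 12
  {1, 2, 3}: w = 16, v = 23
  {1, 2, 4}: w = 12, v = 29
  {1, 3, 4}: w = 14, v = 18
  {2, 3, 4}: w = 18, v = 26
  {1, 2, 3, 4}: w = 20 > 19, infeasible
Best feasible subset: items [1, 2, 4]
Total weight: 12 <= 19, total value: 29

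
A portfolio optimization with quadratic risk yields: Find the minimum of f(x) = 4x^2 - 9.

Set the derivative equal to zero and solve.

f(x) = 4x^2 - 9
f'(x) = 8x + (0) = 0
x = 0/8 = 0
f(0) = -9
Since f''(x) = 8 > 0, this is a minimum.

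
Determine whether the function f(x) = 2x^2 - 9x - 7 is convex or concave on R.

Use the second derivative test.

f(x) = 2x^2 - 9x - 7
f'(x) = 4x - 9
f''(x) = 4
Since f''(x) = 4 > 0 for all x, f is convex on R.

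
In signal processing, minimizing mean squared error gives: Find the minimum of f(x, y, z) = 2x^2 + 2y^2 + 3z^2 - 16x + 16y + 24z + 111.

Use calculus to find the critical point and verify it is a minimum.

f(x,y,z) = 2x^2 + 2y^2 + 3z^2 - 16x + 16y + 24z + 111
df/dx = 4x + (-16) = 0 => x = 4
df/dy = 4y + (16) = 0 => y = -4
df/dz = 6z + (24) = 0 => z = -4
f(4,-4,-4) = 2*(4)^2 + 2*(-4)^2 + 3*(-4)^2 + -16*(4) + 16*(-4) + 24*(-4) + 111 = -1
Hessian is diagonal with entries 4, 4, 6 > 0, confirmed minimum.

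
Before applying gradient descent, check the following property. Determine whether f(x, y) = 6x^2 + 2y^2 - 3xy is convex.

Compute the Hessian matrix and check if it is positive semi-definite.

f(x,y) = 6x^2 + 2y^2 - 3xy
Hessian H = [[12, -3], [-3, 4]]
trace(H) = 16, det(H) = 39
Eigenvalues: (16 +/- sqrt(100)) / 2 = 13, 3
Since both eigenvalues > 0, f is convex.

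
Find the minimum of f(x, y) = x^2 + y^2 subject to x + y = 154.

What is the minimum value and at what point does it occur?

Substitute y = 154 - x into f(x,y) = x^2 + y^2:
g(x) = x^2 + (154 - x)^2 = 2x^2 - 308x + 23716
g'(x) = 4x - 308 = 0  =>  x = 77
y = 154 - 77 = 77
Minimum value = 77^2 + 77^2 = 11858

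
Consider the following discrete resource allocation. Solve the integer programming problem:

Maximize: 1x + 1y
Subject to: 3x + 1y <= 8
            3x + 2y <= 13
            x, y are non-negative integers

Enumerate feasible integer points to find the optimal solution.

Constraint 1: 3x + 1y <= 8
Constraint 2: 3x + 2y <= 13
Feasible x range (need y >= 0): 0 <= x <= min(8/3, 13/3) => x in {0, ..., 2}.
Enumerate feasible integer points row by row (the coefficient of y is 1 > 0, so for each x the largest feasible y gives the best value):
  x = 0: y <= min((8 - 3*0)/1, (13 - 3*0)/2) => y in {0, ..., 6}; best 1*0 + 1*6 = 6
  x = 1: y <= min((8 - 3*1)/1, (13 - 3*1)/2) => y in {0, ..., 5}; best 1*1 + 1*5 = 6
  x = 2: y <= min((8 - 3*2)/1, (13 - 3*2)/2) => y in {0, ..., 2}; best 1*2 + 1*2 = 4
The maximum 1x + 1y = 6 is achieved at x = 0, y = 6.
(The same value 6 is also attained at (1, 5).)
Check: 3*0 + 1*6 = 6 <= 8 and 3*0 + 2*6 = 12 <= 13.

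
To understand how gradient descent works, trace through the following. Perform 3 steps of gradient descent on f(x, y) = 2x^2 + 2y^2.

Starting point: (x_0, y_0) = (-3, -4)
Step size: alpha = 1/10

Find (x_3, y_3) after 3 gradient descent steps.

f(x,y) = 2x^2 + 2y^2
grad_x = 4x + 0y, grad_y = 4y + 0x
Step 1: grad = (-12, -16), (-9/5, -12/5)
Step 2: grad = (-36/5, -48/5), (-27/25, -36/25)
Step 3: grad = (-108/25, -144/25), (-81/125, -108/125)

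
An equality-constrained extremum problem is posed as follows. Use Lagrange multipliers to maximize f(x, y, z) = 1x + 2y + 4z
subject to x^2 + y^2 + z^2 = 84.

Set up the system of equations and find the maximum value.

Lagrange conditions: 1 = 2*lambda*x, 2 = 2*lambda*y, 4 = 2*lambda*z
So x:1 = y:2 = z:4, i.e. x = 1t, y = 2t, z = 4t
Constraint: t^2*(1^2 + 2^2 + 4^2) = 84
  t^2 * 21 = 84  =>  t = sqrt(4)
Maximum = 1*1t + 2*2t + 4*4t = 21*sqrt(4) = 42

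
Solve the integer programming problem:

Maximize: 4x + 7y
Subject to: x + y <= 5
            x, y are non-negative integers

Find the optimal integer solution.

Objective: 4x + 7y, constraint: x + y <= 5
Coefficient of y is 7 > coefficient of x is 4, so allocate the entire budget to y.
Optimal: x = 0, y = 5, value = 35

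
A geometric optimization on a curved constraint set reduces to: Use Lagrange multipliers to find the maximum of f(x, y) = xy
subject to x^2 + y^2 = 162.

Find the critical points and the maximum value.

Lagrange conditions: y = 2*lambda*x and x = 2*lambda*y
If x = 0 then y = 0, violating the constraint, so x, y != 0.
Dividing: y/x = x/y => x^2 = y^2 => y = x or y = -x
Constraint: 2x^2 = 162 => x^2 = 81 => x = +/-9
Critical points: (9, 9), (-9, -9), (9, -9), (-9, 9)
  y = x:  xy = x^2 = 81  at (9, 9) and (-9, -9)
  y = -x: xy = -x^2 = -81 at (9, -9) and (-9, 9)
Maximum xy = 81 at (9, 9) and (-9, -9)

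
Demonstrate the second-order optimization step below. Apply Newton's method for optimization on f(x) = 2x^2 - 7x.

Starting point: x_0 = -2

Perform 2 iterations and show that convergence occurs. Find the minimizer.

f(x) = 2x^2 - 7x, f'(x) = 4x + (-7), f''(x) = 4
Step 1: f'(-2) = -15, x_1 = -2 - -15/4 = 7/4
Step 2: f'(7/4) = 0, x_2 = 7/4 (converged)
Newton's method converges in 1 step for quadratics.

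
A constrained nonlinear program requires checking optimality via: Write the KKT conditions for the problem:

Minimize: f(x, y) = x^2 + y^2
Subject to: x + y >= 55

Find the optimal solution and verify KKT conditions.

KKT conditions for min x^2 + y^2 s.t. x + y >= 55:
Stationarity: 2x = mu, 2y = mu
So x = y = mu/2.
Complementary slackness: mu*(x + y - 55) = 0
Primal feasibility: x + y >= 55; dual feasibility: mu >= 0
If mu = 0 then x = y = 0, but 0 + 0 < 55 is infeasible, so the constraint is active.
Constraint active: x + y = 2*(mu/2) = 55 => mu = 55
x = y = 55/2, f = 3025/2
Verify: stationarity 2*(55/2) = 55 = mu; primal 55/2 + 55/2 = 55 >= 55; dual mu = 55 >= 0; complementary slackness 55*(55 - 55) = 0. All KKT conditions hold.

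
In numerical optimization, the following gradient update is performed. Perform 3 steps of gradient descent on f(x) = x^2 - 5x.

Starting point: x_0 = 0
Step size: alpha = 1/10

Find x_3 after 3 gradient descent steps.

f(x) = x^2 - 5x, f'(x) = 2x + (-5)
Step 1: f'(0) = -5, x_1 = 0 - 1/10 * -5 = 1/2
Step 2: f'(1/2) = -4, x_2 = 1/2 - 1/10 * -4 = 9/10
Step 3: f'(9/10) = -16/5, x_3 = 9/10 - 1/10 * -16/5 = 61/50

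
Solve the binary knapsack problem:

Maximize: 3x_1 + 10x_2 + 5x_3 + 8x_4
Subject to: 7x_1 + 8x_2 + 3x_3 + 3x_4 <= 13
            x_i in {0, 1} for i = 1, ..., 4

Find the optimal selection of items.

Items: item 1 (v=3, w=7), item 2 (v=10, w=8), item 3 (v=5, w=3), item 4 (v=8, w=3)
Capacity: 13
Checking all 16 subsets (w = total weight, v = total value):
  {}: w = 0, v = 0
  {1}: w = 7, v = 3
  {2}: w = 8, v = 10
  {3}: w = 3, v = 5
  {4}: w = 3, v = 8
  {1, 2}: w = 15 > 13, infeasible
  {1, 3}: w = 10, v = 8
  {1, 4}: w = 10, v = 11
  {2, 3}: w = 11, v = 15
  {2, 4}: w = 11, v = 18
  {3, 4}: w = 6, v = 13
  {1, 2, 3}: w = 18 > 13, infeasible
  {1, 2, 4}: w = 18 > 13, infeasible
  {1, 3, 4}: w = 13, v = 16
  {2, 3, 4}: w = 14 > 13, infeasible
  {1, 2, 3, 4}: w = 21 > 13, infeasible
Best feasible subset: items [2, 4]
Total weight: 11 <= 13, total value: 18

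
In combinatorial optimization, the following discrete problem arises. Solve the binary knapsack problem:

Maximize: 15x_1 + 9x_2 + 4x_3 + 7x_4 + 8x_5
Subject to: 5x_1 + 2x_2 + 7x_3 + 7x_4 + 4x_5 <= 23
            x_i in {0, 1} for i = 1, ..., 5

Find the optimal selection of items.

Items: item 1 (v=15, w=5), item 2 (v=9, w=2), item 3 (v=4, w=7), item 4 (v=7, w=7), item 5 (v=8, w=4)
Capacity: 23
Checking all 32 subsets (w = total weight, v = total value):
  {}: w = 0, v = 0
  {1}: w = 5, v = 15
  {2}: w = 2, v = 9
  {3}: w = 7, v = 4
  {4}: w = 7, v = 7
  {5}: w = 4, v = 8
  {1, 2}: w = 7, v = 24
  {1, 3}: w = 12, v = 19
  {1, 4}: w = 12, v = 22
  {1, 5}: w = 9, v = 23
  {2, 3}: w = 9, v = 13
  {2, 4}: w = 9, v = 16
  {2, 5}: w = 6, v = 17
  {3, 4}: w = 14, v = 11
  {3, 5}: w = 11, v = 12
  {4, 5}: w = 11, v = 15
  {1, 2, 3}: w = 14, v = 28
  {1, 2, 4}: w = 14, v = 31
  {1, 2, 5}: w = 11, v = 32
  {1, 3, 4}: w = 19, v = 26
  {1, 3, 5}: w = 16, v = 27
  {1, 4, 5}: w = 16, v = 30
  {2, 3, 4}: w = 16, v = 20
  {2, 3, 5}: w = 13, v = 21
  {2, 4, 5}: w = 13, v = 24
  {3, 4, 5}: w = 18, v = 19
  {1, 2, 3, 4}: w = 21, v = 35
  {1, 2, 3, 5}: w = 18, v = 36
  {1, 2, 4, 5}: w = 18, v = 39
  {1, 3, 4, 5}: w = 23, v = 34
  {2, 3, 4, 5}: w = 20, v = 28
  {1, 2, 3, 4, 5}: w = 25 > 23, infeasible
Best feasible subset: items [1, 2, 4, 5]
Total weight: 18 <= 23, total value: 39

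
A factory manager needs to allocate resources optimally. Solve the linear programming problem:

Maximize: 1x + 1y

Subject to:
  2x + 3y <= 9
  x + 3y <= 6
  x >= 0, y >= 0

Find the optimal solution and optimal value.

Feasible vertices: (0, 0), (0, 2), (3, 1), (9/2, 0)
Objective 1x + 1y at each:
  (0, 0): 0
  (0, 2): 2
  (3, 1): 4
  (9/2, 0): 9/2
Maximum is 9/2 at (9/2, 0).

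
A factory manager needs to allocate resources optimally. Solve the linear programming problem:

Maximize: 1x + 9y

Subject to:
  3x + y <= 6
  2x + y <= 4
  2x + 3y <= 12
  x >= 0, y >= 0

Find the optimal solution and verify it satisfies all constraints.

Feasible vertices: (0, 0), (0, 4), (2, 0)
Objective 1x + 9y at each vertex:
  (0, 0): 0
  (0, 4): 36
  (2, 0): 2
Maximum is 36 at (0, 4).
Verify constraints at (x, y) = (0, 4):
  3*0 + 1*4 = 4 <= 6
  2*0 + 1*4 = 4 <= 4 (active)
  2*0 + 3*4 = 12 <= 12 (active)
  x = 0 >= 0, y = 4 >= 0. All constraints satisfied.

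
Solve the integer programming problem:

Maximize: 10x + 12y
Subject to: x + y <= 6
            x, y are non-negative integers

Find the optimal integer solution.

Objective: 10x + 12y, constraint: x + y <= 6
Coefficient of y is 12 > coefficient of x is 10, so allocate the entire budget to y.
Optimal: x = 0, y = 6, value = 72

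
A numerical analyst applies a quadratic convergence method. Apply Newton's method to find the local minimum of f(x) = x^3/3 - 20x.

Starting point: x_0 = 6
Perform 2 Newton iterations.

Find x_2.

f(x) = x^3/3 - 20x
f'(x) = x^2 - 20, f''(x) = 2x
Newton update: x_{n+1} = x_n - (x_n^2 - 20)/(2*x_n)
Step 1: x_0 = 6, f'=16, f''=12, x_1 = 14/3
Step 2: x_1 = 14/3, f'=16/9, f''=28/3, x_2 = 94/21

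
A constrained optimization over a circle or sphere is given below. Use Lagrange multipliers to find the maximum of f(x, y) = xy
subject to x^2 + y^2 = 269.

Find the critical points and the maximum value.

Lagrange conditions: y = 2*lambda*x and x = 2*lambda*y
If x = 0 then y = 0, violating the constraint, so x, y != 0.
Dividing: y/x = x/y => x^2 = y^2 => y = x or y = -x
Constraint: 2x^2 = 269 => x^2 = 269/2 => x = +/-sqrt(269/2)
Critical points: (sqrt(269/2), sqrt(269/2)), (-sqrt(269/2), -sqrt(269/2)), (sqrt(269/2), -sqrt(269/2)), (-sqrt(269/2), sqrt(269/2))
  y = x:  xy = x^2 = 269/2  at (sqrt(269/2), sqrt(269/2)) and (-sqrt(269/2), -sqrt(269/2))
  y = -x: xy = -x^2 = -269/2 at (sqrt(269/2), -sqrt(269/2)) and (-sqrt(269/2), sqrt(269/2))
Maximum xy = 269/2 at (sqrt(269/2), sqrt(269/2)) and (-sqrt(269/2), -sqrt(269/2))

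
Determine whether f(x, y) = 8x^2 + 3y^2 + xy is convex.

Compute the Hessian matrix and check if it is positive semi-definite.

f(x,y) = 8x^2 + 3y^2 + xy
Hessian H = [[16, 1], [1, 6]]
trace(H) = 22, det(H) = 95
Eigenvalues: (22 +/- sqrt(104)) / 2 = 16.1, 5.901
Since both eigenvalues > 0, f is convex.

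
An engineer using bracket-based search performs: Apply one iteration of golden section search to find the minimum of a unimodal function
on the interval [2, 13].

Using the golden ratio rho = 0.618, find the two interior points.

Golden section search on [2, 13].
Golden ratio rho = 0.618 (approx).
Interior points:
  x_1 = 2 + (1-0.618)*11 = 6.2020
  x_2 = 2 + 0.618*11 = 8.7980
Compare f(x_1) and f(x_2) to determine which subinterval to keep.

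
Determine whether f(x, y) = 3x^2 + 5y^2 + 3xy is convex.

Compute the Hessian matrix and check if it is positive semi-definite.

f(x,y) = 3x^2 + 5y^2 + 3xy
Hessian H = [[6, 3], [3, 10]]
trace(H) = 16, det(H) = 51
Eigenvalues: (16 +/- sqrt(52)) / 2 = 11.61, 4.394
Since both eigenvalues > 0, f is convex.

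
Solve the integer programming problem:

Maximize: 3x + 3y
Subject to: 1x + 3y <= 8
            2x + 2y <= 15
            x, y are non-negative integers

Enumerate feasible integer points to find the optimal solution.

Constraint 1: 1x + 3y <= 8
Constraint 2: 2x + 2y <= 15
Feasible x range (need y >= 0): 0 <= x <= min(8/1, 15/2) => x in {0, ..., 7}.
Enumerate feasible integer points row by row (the coefficient of y is 3 > 0, so for each x the largest feasible y gives the best value):
  x = 0: y <= min((8 - 1*0)/3, (15 - 2*0)/2) => y in {0, ..., 2}; best 3*0 + 3*2 = 6
  x = 1: y <= min((8 - 1*1)/3, (15 - 2*1)/2) => y in {0, ..., 2}; best 3*1 + 3*2 = 9
  x = 2: y <= min((8 - 1*2)/3, (15 - 2*2)/2) => y in {0, ..., 2}; best 3*2 + 3*2 = 12
  x = 3: y <= min((8 - 1*3)/3, (15 - 2*3)/2) => y in {0, ..., 1}; best 3*3 + 3*1 = 12
  x = 4: y <= min((8 - 1*4)/3, (15 - 2*4)/2) => y in {0, ..., 1}; best 3*4 + 3*1 = 15
  x = 5: y <= min((8 - 1*5)/3, (15 - 2*5)/2) => y in {0, ..., 1}; best 3*5 + 3*1 = 18
  x = 6: y <= min((8 - 1*6)/3, (15 - 2*6)/2) => y in {0}; best 3*6 + 3*0 = 18
  x = 7: y <= min((8 - 1*7)/3, (15 - 2*7)/2) => y in {0}; best 3*7 + 3*0 = 21
The maximum 3x + 3y = 21 is achieved at x = 7, y = 0.
Check: 1*7 + 3*0 = 7 <= 8 and 2*7 + 2*0 = 14 <= 15.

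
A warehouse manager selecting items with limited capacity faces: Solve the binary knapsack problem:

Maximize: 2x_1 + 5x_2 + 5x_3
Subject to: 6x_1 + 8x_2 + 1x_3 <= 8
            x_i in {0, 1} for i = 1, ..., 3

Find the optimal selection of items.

Items: item 1 (v=2, w=6), item 2 (v=5, w=8), item 3 (v=5, w=1)
Capacity: 8
Checking all 8 subsets (w = total weight, v = total value):
  {}: w = 0, v = 0
  {1}: w = 6, v = 2
  {2}: w = 8, v = 5
  {3}: w = 1, v = 5
  {1, 2}: w = 14 > 8, infeasible
  {1, 3}: w = 7, v = 7
  {2, 3}: w = 9 > 8, infeasible
  {1, 2, 3}: w = 15 > 8, infeasible
Best feasible subset: items [1, 3]
Total weight: 7 <= 8, total value: 7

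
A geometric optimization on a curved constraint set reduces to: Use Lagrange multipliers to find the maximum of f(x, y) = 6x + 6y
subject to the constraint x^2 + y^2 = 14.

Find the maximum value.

Set up Lagrange conditions: grad f = lambda * grad g
  6 = 2*lambda*x
  6 = 2*lambda*y
From these: x/y = 6/6, so x = 6t, y = 6t for some t.
Substitute into constraint: (6t)^2 + (6t)^2 = 14
  t^2 * 72 = 14
  t = sqrt(14/72)
Maximum = 6*x + 6*y = (6^2 + 6^2)*t = 72 * sqrt(14/72) = sqrt(1008)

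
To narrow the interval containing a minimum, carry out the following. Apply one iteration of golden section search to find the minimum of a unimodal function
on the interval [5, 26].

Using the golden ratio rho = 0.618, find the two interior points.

Golden section search on [5, 26].
Golden ratio rho = 0.618 (approx).
Interior points:
  x_1 = 5 + (1-0.618)*21 = 13.0220
  x_2 = 5 + 0.618*21 = 17.9780
Compare f(x_1) and f(x_2) to determine which subinterval to keep.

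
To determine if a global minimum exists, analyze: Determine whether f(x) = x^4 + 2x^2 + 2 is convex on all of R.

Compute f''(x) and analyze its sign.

f(x) = x^4 + 2x^2 + 2
f'(x) = 4x^3 + 4x
f''(x) = 12x^2 + 4
f''(x) = 12x^2 + 4 >= 4 > 0 for all x
Therefore, f is convex on R.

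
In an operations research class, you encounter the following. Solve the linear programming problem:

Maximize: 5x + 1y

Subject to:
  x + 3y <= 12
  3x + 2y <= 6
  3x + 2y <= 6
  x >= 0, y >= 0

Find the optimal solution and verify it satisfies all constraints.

Feasible vertices: (0, 0), (0, 3), (2, 0)
Objective 5x + 1y at each vertex:
  (0, 0): 0
  (0, 3): 3
  (2, 0): 10
Maximum is 10 at (2, 0).
Verify constraints at (x, y) = (2, 0):
  1*2 + 3*0 = 2 <= 12
  3*2 + 2*0 = 6 <= 6 (active)
  3*2 + 2*0 = 6 <= 6 (active)
  x = 2 >= 0, y = 0 >= 0. All constraints satisfied.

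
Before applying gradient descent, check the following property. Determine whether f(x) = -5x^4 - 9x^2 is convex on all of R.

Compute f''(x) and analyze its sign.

f(x) = -5x^4 - 9x^2
f'(x) = -20x^3 + -18x
f''(x) = -60x^2 + -18
f''(x) = -60x^2 + -18 <= -18 < 0 for all x
Therefore, f is concave on R.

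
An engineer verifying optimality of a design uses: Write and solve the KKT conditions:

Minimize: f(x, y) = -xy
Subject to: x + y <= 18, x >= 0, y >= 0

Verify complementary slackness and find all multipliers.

Problem: min -xy s.t. x + y <= 18 (multiplier lambda), x >= 0 (mu_x), y >= 0 (mu_y)
KKT stationarity: -y + lambda - mu_x = 0, -x + lambda - mu_y = 0, with lambda, mu_x, mu_y >= 0
Complementary slackness: lambda*(x + y - 18) = 0, mu_x*x = 0, mu_y*y = 0
If lambda = 0: y = -mu_x <= 0 and x = -mu_y <= 0 force x = y = 0 with f = 0; but x = y = 9 is feasible with f = -81 < 0, so this is not the minimum. Hence lambda > 0 and x + y = 18.
Try x > 0, y > 0 (so mu_x = mu_y = 0): y = lambda, x = lambda => x = y = lambda
x + y = 18 => 2*lambda = 18 => lambda = 9
x* = y* = 9 > 0, consistent with mu_x = mu_y = 0.
(Any feasible point with x = 0 or y = 0 has f = 0 > -81, so the minimum is not on those boundaries.)
min(-xy) = -81 (i.e. max xy = 81)
Multipliers: lambda = 9, mu_x = 0, mu_y = 0
Complementary slackness: lambda*(x + y - 18) = 9*(9 + 9 - 18) = 0, mu_x*x = 0*9 = 0, mu_y*y = 0*9 = 0. Satisfied.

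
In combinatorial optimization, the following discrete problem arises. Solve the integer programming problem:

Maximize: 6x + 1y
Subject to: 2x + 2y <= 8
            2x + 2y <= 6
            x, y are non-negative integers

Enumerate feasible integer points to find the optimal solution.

Constraint 1: 2x + 2y <= 8
Constraint 2: 2x + 2y <= 6
Feasible x range (need y >= 0): 0 <= x <= min(8/2, 6/2) => x in {0, ..., 3}.
Enumerate feasible integer points row by row (the coefficient of y is 1 > 0, so for each x the largest feasible y gives the best value):
  x = 0: y <= min((8 - 2*0)/2, (6 - 2*0)/2) => y in {0, ..., 3}; best 6*0 + 1*3 = 3
  x = 1: y <= min((8 - 2*1)/2, (6 - 2*1)/2) => y in {0, ..., 2}; best 6*1 + 1*2 = 8
  x = 2: y <= min((8 - 2*2)/2, (6 - 2*2)/2) => y in {0, ..., 1}; best 6*2 + 1*1 = 13
  x = 3: y <= min((8 - 2*3)/2, (6 - 2*3)/2) => y in {0}; best 6*3 + 1*0 = 18
The maximum 6x + 1y = 18 is achieved at x = 3, y = 0.
Check: 2*3 + 2*0 = 6 <= 8 and 2*3 + 2*0 = 6 <= 6.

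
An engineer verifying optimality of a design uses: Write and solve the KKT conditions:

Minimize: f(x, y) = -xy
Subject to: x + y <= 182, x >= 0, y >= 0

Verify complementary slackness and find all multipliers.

Problem: min -xy s.t. x + y <= 182 (multiplier lambda), x >= 0 (mu_x), y >= 0 (mu_y)
KKT stationarity: -y + lambda - mu_x = 0, -x + lambda - mu_y = 0, with lambda, mu_x, mu_y >= 0
Complementary slackness: lambda*(x + y - 182) = 0, mu_x*x = 0, mu_y*y = 0
If lambda = 0: y = -mu_x <= 0 and x = -mu_y <= 0 force x = y = 0 with f = 0; but x = y = 91 is feasible with f = -8281 < 0, so this is not the minimum. Hence lambda > 0 and x + y = 182.
Try x > 0, y > 0 (so mu_x = mu_y = 0): y = lambda, x = lambda => x = y = lambda
x + y = 182 => 2*lambda = 182 => lambda = 91
x* = y* = 91 > 0, consistent with mu_x = mu_y = 0.
(Any feasible point with x = 0 or y = 0 has f = 0 > -8281, so the minimum is not on those boundaries.)
min(-xy) = -8281 (i.e. max xy = 8281)
Multipliers: lambda = 91, mu_x = 0, mu_y = 0
Complementary slackness: lambda*(x + y - 182) = 91*(91 + 91 - 182) = 0, mu_x*x = 0*91 = 0, mu_y*y = 0*91 = 0. Satisfied.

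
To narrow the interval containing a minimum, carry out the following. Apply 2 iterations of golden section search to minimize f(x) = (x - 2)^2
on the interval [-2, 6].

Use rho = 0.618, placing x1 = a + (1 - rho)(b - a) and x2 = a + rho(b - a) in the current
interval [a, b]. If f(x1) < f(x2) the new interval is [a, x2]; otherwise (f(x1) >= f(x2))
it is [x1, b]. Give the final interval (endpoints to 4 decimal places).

Golden section search for min of f(x) = (x - 2)^2 on [-2, 6].
Each step: x1 = a + (1 - rho)(b - a), x2 = a + rho(b - a); if f(x1) < f(x2) keep [a, x2], otherwise keep [x1, b].
Step 1: [-2.0000, 6.0000], x1=1.0560 (f=0.8911), x2=2.9440 (f=0.8911); f(x1) = f(x2) (tie, not '<') => keep [1.0560, 6.0000]
Step 2: [1.0560, 6.0000], x1=2.9446 (f=0.8923), x2=4.1114 (f=4.4580); f(x1) < f(x2) => keep [1.0560, 4.1114]
Final interval: [1.0560, 4.1114]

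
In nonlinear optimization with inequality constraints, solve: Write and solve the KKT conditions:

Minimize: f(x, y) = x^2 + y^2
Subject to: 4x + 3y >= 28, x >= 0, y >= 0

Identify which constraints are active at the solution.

KKT conditions for min x^2 + y^2 s.t. 4x + 3y >= 28, x >= 0, y >= 0:
Stationarity: 2x = mu*4 + mu_x, 2y = mu*3 + mu_y, with mu, mu_x, mu_y >= 0
Complementary slackness: mu*(4x + 3y - 28) = 0, mu_x*x = 0, mu_y*y = 0
(0, 0) is infeasible (4*0 + 3*0 < 28), so if mu = 0 stationarity would force x = mu_x/2 >= 0, y = mu_y/2 >= 0 with mu_x*x = mu_y*y = 0, i.e. x = y = 0: contradiction. Hence mu > 0 and 4x + 3y = 28 is active.
Try x > 0, y > 0 (so mu_x = mu_y = 0): x = 4*mu/2, y = 3*mu/2
Substitute: 4*(4*mu/2) + 3*(3*mu/2) = 28
  mu*25/2 = 28 => mu = 56/25
x* = 112/25 > 0, y* = 84/25 > 0, consistent with mu_x = mu_y = 0.
f is convex and the constraints are linear, so this KKT point is the global minimum.
f* = 784/25
Active constraints: 4x + 3y >= 28 (holds with equality, mu = 56/25 > 0); x >= 0 and y >= 0 are inactive (mu_x = mu_y = 0).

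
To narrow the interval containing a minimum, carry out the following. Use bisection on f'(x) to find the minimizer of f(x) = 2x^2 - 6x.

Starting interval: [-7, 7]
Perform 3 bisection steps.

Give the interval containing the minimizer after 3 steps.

Finding critical point of f(x) = 2x^2 - 6x using bisection on f'(x) = 4x + -6.
f'(x) = 0 when x = 3/2.
Starting interval: [-7, 7]
Step 1: mid = 0, f'(mid) = -6, new interval = [0, 7]
Step 2: mid = 7/2, f'(mid) = 8, new interval = [0, 7/2]
Step 3: mid = 7/4, f'(mid) = 1, new interval = [0, 7/4]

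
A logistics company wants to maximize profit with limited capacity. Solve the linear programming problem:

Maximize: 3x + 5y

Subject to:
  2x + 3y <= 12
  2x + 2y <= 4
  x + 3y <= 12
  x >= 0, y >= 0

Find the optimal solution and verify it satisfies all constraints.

Feasible vertices: (0, 0), (0, 2), (2, 0)
Objective 3x + 5y at each vertex:
  (0, 0): 0
  (0, 2): 10
  (2, 0): 6
Maximum is 10 at (0, 2).
Verify constraints at (x, y) = (0, 2):
  2*0 + 3*2 = 6 <= 12
  2*0 + 2*2 = 4 <= 4 (active)
  1*0 + 3*2 = 6 <= 12
  x = 0 >= 0, y = 2 >= 0. All constraints satisfied.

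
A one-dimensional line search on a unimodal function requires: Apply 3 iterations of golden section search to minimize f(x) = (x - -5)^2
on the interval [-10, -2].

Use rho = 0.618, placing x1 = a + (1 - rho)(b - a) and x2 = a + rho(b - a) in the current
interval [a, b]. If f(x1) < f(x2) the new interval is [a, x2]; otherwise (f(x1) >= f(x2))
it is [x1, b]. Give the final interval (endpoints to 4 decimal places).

Golden section search for min of f(x) = (x - -5)^2 on [-10, -2].
Each step: x1 = a + (1 - rho)(b - a), x2 = a + rho(b - a); if f(x1) < f(x2) keep [a, x2], otherwise keep [x1, b].
Step 1: [-10.0000, -2.0000], x1=-6.9440 (f=3.7791), x2=-5.0560 (f=0.0031); f(x1) > f(x2) => keep [-6.9440, -2.0000]
Step 2: [-6.9440, -2.0000], x1=-5.0554 (f=0.0031), x2=-3.8886 (f=1.2352); f(x1) < f(x2) => keep [-6.9440, -3.8886]
Step 3: [-6.9440, -3.8886], x1=-5.7768 (f=0.6035), x2=-5.0558 (f=0.0031); f(x1) > f(x2) => keep [-5.7768, -3.8886]
Final interval: [-5.7768, -3.8886]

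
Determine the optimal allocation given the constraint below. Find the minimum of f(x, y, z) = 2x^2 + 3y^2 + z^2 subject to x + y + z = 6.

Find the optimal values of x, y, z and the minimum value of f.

Using Lagrange multipliers on f = 2x^2 + 3y^2 + z^2 with constraint x + y + z = 6:
Conditions: 2*2*x = lambda, 2*3*y = lambda, 2*1*z = lambda
So x = lambda/4, y = lambda/6, z = lambda/2
Substituting into constraint: lambda * (11/12) = 6
lambda = 72/11
x = 18/11, y = 12/11, z = 36/11
Minimum value = 216/11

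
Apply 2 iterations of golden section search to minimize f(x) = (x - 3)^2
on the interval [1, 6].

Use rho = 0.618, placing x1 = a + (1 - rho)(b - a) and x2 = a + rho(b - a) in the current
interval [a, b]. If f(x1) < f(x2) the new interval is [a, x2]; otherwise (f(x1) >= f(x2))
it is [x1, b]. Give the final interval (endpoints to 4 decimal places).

Golden section search for min of f(x) = (x - 3)^2 on [1, 6].
Each step: x1 = a + (1 - rho)(b - a), x2 = a + rho(b - a); if f(x1) < f(x2) keep [a, x2], otherwise keep [x1, b].
Step 1: [1.0000, 6.0000], x1=2.9100 (f=0.0081), x2=4.0900 (f=1.1881); f(x1) < f(x2) => keep [1.0000, 4.0900]
Step 2: [1.0000, 4.0900], x1=2.1804 (f=0.6718), x2=2.9096 (f=0.0082); f(x1) > f(x2) => keep [2.1804, 4.0900]
Final interval: [2.1804, 4.0900]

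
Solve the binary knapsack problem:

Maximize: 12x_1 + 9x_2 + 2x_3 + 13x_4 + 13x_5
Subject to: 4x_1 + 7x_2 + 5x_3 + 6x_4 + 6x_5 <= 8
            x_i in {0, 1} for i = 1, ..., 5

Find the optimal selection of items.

Items: item 1 (v=12, w=4), item 2 (v=9, w=7), item 3 (v=2, w=5), item 4 (v=13, w=6), item 5 (v=13, w=6)
Capacity: 8
Checking all 32 subsets (w = total weight, v = total value):
  {}: w = 0, v = 0
  {1}: w = 4, v = 12
  {2}: w = 7, v = 9
  {3}: w = 5, v = 2
  {4}: w = 6, v = 13
  {5}: w = 6, v = 13
  {1, 2}: w = 11 > 8, infeasible
  {1, 3}: w = 9 > 8, infeasible
  {1, 4}: w = 10 > 8, infeasible
  {1, 5}: w = 10 > 8, infeasible
  {2, 3}: w = 12 > 8, infeasible
  {2, 4}: w = 13 > 8, infeasible
  {2, 5}: w = 13 > 8, infeasible
  {3, 4}: w = 11 > 8, infeasible
  {3, 5}: w = 11 > 8, infeasible
  {4, 5}: w = 12 > 8, infeasible
  {1, 2, 3}: w = 16 > 8, infeasible
  {1, 2, 4}: w = 17 > 8, infeasible
  {1, 2, 5}: w = 17 > 8, infeasible
  {1, 3, 4}: w = 15 > 8, infeasible
  {1, 3, 5}: w = 15 > 8, infeasible
  {1, 4, 5}: w = 16 > 8, infeasible
  {2, 3, 4}: w = 18 > 8, infeasible
  {2, 3, 5}: w = 18 > 8, infeasible
  {2, 4, 5}: w = 19 > 8, infeasible
  {3, 4, 5}: w = 17 > 8, infeasible
  {1, 2, 3, 4}: w = 22 > 8, infeasible
  {1, 2, 3, 5}: w = 22 > 8, infeasible
  {1, 2, 4, 5}: w = 23 > 8, infeasible
  {1, 3, 4, 5}: w = 21 > 8, infeasible
  {2, 3, 4, 5}: w = 24 > 8, infeasible
  {1, 2, 3, 4, 5}: w = 28 > 8, infeasible
Best feasible subset: items [4]
(The same value 13 is also attained by {5}.)
Total weight: 6 <= 8, total value: 13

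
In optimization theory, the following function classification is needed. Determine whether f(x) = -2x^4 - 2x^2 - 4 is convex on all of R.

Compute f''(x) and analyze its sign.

f(x) = -2x^4 - 2x^2 - 4
f'(x) = -8x^3 + -4x
f''(x) = -24x^2 + -4
f''(x) = -24x^2 + -4 <= -4 < 0 for all x
Therefore, f is concave on R.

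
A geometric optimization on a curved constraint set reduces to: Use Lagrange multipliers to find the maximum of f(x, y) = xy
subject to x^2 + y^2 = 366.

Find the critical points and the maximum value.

Lagrange conditions: y = 2*lambda*x and x = 2*lambda*y
If x = 0 then y = 0, violating the constraint, so x, y != 0.
Dividing: y/x = x/y => x^2 = y^2 => y = x or y = -x
Constraint: 2x^2 = 366 => x^2 = 183 => x = +/-sqrt(183)
Critical points: (sqrt(183), sqrt(183)), (-sqrt(183), -sqrt(183)), (sqrt(183), -sqrt(183)), (-sqrt(183), sqrt(183))
  y = x:  xy = x^2 = 183  at (sqrt(183), sqrt(183)) and (-sqrt(183), -sqrt(183))
  y = -x: xy = -x^2 = -183 at (sqrt(183), -sqrt(183)) and (-sqrt(183), sqrt(183))
Maximum xy = 183 at (sqrt(183), sqrt(183)) and (-sqrt(183), -sqrt(183))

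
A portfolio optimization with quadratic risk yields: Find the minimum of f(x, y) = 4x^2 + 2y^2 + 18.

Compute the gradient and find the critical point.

f(x,y) = 4x^2 + 2y^2 + 18
df/dx = 8x + (0) = 0  =>  x = 0
df/dy = 4y + (0) = 0  =>  y = 0
f(0, 0) = 4*(0)^2 + 2*(0)^2 + 18 = 18
Hessian is diagonal with entries 8, 4 > 0, so this is a minimum.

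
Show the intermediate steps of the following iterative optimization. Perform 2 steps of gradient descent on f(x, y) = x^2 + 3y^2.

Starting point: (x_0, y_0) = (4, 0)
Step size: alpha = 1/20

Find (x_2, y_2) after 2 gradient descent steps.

f(x,y) = x^2 + 3y^2
grad_x = 2x + 0y, grad_y = 6y + 0x
Step 1: grad = (8, 0), (18/5, 0)
Step 2: grad = (36/5, 0), (81/25, 0)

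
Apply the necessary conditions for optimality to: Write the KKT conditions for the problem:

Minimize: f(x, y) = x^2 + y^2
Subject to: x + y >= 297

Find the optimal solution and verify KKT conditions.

KKT conditions for min x^2 + y^2 s.t. x + y >= 297:
Stationarity: 2x = mu, 2y = mu
So x = y = mu/2.
Complementary slackness: mu*(x + y - 297) = 0
Primal feasibility: x + y >= 297; dual feasibility: mu >= 0
If mu = 0 then x = y = 0, but 0 + 0 < 297 is infeasible, so the constraint is active.
Constraint active: x + y = 2*(mu/2) = 297 => mu = 297
x = y = 297/2, f = 88209/2
Verify: stationarity 2*(297/2) = 297 = mu; primal 297/2 + 297/2 = 297 >= 297; dual mu = 297 >= 0; complementary slackness 297*(297 - 297) = 0. All KKT conditions hold.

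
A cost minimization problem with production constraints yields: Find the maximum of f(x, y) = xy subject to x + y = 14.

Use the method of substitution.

Substitute y = 14 - x into f(x,y) = xy:
g(x) = x(14 - x) = 14x - x^2
g'(x) = 14 - 2x = 0  =>  x = 7
y = 14 - 7 = 7
Maximum value = 7 * 7 = 49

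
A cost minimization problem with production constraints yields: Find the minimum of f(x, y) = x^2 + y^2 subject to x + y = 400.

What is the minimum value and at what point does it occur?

Substitute y = 400 - x into f(x,y) = x^2 + y^2:
g(x) = x^2 + (400 - x)^2 = 2x^2 - 800x + 160000
g'(x) = 4x - 800 = 0  =>  x = 200
y = 400 - 200 = 200
Minimum value = 200^2 + 200^2 = 80000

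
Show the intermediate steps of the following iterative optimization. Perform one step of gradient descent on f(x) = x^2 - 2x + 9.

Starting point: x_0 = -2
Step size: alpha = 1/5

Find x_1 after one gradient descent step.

f(x) = x^2 - 2x + 9
f'(x) = 2x - 2
f'(-2) = 2*-2 + (-2) = -6
x_1 = x_0 - alpha * f'(x_0) = -2 - 1/5 * -6 = -4/5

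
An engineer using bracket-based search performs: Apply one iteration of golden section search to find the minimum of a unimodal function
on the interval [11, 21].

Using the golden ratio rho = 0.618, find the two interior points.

Golden section search on [11, 21].
Golden ratio rho = 0.618 (approx).
Interior points:
  x_1 = 11 + (1-0.618)*10 = 14.8200
  x_2 = 11 + 0.618*10 = 17.1800
Compare f(x_1) and f(x_2) to determine which subinterval to keep.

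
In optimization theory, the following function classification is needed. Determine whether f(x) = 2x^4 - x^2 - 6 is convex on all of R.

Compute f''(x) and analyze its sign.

f(x) = 2x^4 - x^2 - 6
f'(x) = 8x^3 + -2x
f''(x) = 24x^2 + -2
f''(0) = -2 < 0, so not convex near x = 0
Therefore, f is not globally convex on R.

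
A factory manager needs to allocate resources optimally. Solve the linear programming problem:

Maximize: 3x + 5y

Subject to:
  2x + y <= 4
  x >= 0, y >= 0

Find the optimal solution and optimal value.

The feasible region has vertices at [(0, 0), (2, 0), (0, 4)].
Checking objective 3x + 5y at each vertex:
  (0, 0): 3*0 + 5*0 = 0
  (2, 0): 3*2 + 5*0 = 6
  (0, 4): 3*0 + 5*4 = 20
Maximum is 20 at (0, 4).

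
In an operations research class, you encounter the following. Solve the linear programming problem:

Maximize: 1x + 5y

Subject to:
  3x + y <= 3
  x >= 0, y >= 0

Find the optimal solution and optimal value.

The feasible region has vertices at [(0, 0), (1, 0), (0, 3)].
Checking objective 1x + 5y at each vertex:
  (0, 0): 1*0 + 5*0 = 0
  (1, 0): 1*1 + 5*0 = 1
  (0, 3): 1*0 + 5*3 = 15
Maximum is 15 at (0, 3).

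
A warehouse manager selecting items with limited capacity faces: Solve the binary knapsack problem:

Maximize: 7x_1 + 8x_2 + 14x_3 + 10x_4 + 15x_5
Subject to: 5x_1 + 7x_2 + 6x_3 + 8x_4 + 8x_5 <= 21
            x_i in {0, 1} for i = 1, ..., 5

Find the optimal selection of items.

Items: item 1 (v=7, w=5), item 2 (v=8, w=7), item 3 (v=14, w=6), item 4 (v=10, w=8), item 5 (v=15, w=8)
Capacity: 21
Checking all 32 subsets (w = total weight, v = total value):
  {}: w = 0, v = 0
  {1}: w = 5, v = 7
  {2}: w = 7, v = 8
  {3}: w = 6, v = 14
  {4}: w = 8, v = 10
  {5}: w = 8, v = 15
  {1, 2}: w = 12, v = 15
  {1, 3}: w = 11, v = 21
  {1, 4}: w = 13, v = 17
  {1, 5}: w = 13, v = 22
  {2, 3}: w = 13, v = 22
  {2, 4}: w = 15, v = 18
  {2, 5}: w = 15, v = 23
  {3, 4}: w = 14, v = 24
  {3, 5}: w = 14, v = 29
  {4, 5}: w = 16, v = 25
  {1, 2, 3}: w = 18, v = 29
  {1, 2, 4}: w = 20, v = 25
  {1, 2, 5}: w = 20, v = 30
  {1, 3, 4}: w = 19, v = 31
  {1, 3, 5}: w = 19, v = 36
  {1, 4, 5}: w = 21, v = 32
  {2, 3, 4}: w = 21, v = 32
  {2, 3, 5}: w = 21, v = 37
  {2, 4, 5}: w = 23 > 21, infeasible
  {3, 4, 5}: w = 22 > 21, infeasible
  {1, 2, 3, 4}: w = 26 > 21, infeasible
  {1, 2, 3, 5}: w = 26 > 21, infeasible
  {1, 2, 4, 5}: w = 28 > 21, infeasible
  {1, 3, 4, 5}: w = 27 > 21, infeasible
  {2, 3, 4, 5}: w = 29 > 21, infeasible
  {1, 2, 3, 4, 5}: w = 34 > 21, infeasible
Best feasible subset: items [2, 3, 5]
Total weight: 21 <= 21, total value: 37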